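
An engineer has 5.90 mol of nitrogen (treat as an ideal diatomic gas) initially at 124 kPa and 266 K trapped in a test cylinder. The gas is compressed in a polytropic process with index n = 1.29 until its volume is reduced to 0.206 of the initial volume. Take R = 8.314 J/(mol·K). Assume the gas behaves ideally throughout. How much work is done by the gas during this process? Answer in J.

V₁ = nRT₁/P₁ = 5.90×8.314×266/124 = 105 L.
Polytropic n=1.29: T₂ = T₁(V₁/V₂)^(n−1) = 266×(4.85)^0.29 = 421 K; P₂ = P₁(V₁/V₂)^n = 952 kPa.
W = (P₁V₁−P₂V₂)/(n−1) = (124×105−952×21.7)/0.29 = -26100 J.

-26100 J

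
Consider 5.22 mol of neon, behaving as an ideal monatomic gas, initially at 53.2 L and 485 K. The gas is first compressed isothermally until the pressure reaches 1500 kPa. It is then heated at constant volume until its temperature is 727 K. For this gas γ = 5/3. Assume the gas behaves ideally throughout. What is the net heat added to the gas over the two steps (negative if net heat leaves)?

-12300 J

P₁ = nRT₁/V₁ = 5.22×8.314×485/53.2 = 396 kPa.
Step 1 — Isothermal: T stays 485 K; PV = const ⇒ V₂ = 14.0 L, P₂ = 1500 kPa.
ΔU = 0 (ideal gas, T constant).
W = nRT ln(V₂/V₁) = 5.22×8.314×485×ln(0.264) = -28100 J.
Q = ΔU + W = -28100 J.
State after step 1: P = 1500 kPa, V = 14.0 L, T = 485 K.
Step 2 — Isochoric: V stays 14.0 L; P/T = const ⇒ T₂ = 727 K, P₂ = 2250 kPa.
W = 0 (no volume change).
ΔU = nCvΔT = 5.22×12.5×(727−485) = 15800 J.
Q = ΔU = 15800 J.
Net over both steps: W = -28100 J, Q = -12300 J, ΔU = 15800 J.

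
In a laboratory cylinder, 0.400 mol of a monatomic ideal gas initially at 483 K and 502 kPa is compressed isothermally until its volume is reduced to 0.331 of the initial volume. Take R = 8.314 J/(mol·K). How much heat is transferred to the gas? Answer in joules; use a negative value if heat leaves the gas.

-1780 J

V₁ = nRT₁/P₁ = 0.400×8.314×483/502 = 3.20 L.
Isothermal: T stays 483 K; PV = const ⇒ V₂ = 1.06 L, P₂ = 1520 kPa.
ΔU = 0 (ideal gas, T constant).
W = nRT ln(V₂/V₁) = 0.400×8.314×483×ln(0.331) = -1780 J.
Q = ΔU + W = -1780 J.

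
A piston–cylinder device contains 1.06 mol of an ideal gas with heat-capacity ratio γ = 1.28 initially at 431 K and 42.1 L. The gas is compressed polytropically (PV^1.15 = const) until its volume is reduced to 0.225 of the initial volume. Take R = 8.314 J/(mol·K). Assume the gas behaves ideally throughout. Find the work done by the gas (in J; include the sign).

-6350 J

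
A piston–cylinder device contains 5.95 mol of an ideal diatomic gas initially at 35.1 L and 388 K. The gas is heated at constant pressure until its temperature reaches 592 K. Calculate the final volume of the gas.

P₁ = nRT₁/V₁ = 5.95×8.314×388/35.1 = 547 kPa.
Isobaric: P stays 547 kPa; V/T = const ⇒ T₂ = 592 K, V₂ = 53.6 L.

53.6 L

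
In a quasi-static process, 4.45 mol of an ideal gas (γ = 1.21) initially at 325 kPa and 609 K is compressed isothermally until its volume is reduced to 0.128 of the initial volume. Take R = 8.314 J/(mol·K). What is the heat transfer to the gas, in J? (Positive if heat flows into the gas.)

V₁ = nRT₁/P₁ = 4.45×8.314×609/325 = 69.3 L.
Isothermal: T stays 609 K; PV = const ⇒ V₂ = 8.87 L, P₂ = 2540 kPa.
ΔU = 0 (ideal gas, T constant).
W = nRT ln(V₂/V₁) = 4.45×8.314×609×ln(0.128) = -46300 J.
Q = ΔU + W = -46300 J.

-46300 J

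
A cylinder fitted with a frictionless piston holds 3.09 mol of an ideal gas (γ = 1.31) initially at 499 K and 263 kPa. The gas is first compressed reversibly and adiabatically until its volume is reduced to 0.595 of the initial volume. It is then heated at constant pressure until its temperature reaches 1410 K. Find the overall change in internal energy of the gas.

75500 J

V₁ = nRT₁/P₁ = 3.09×8.314×499/263 = 48.7 L.
Step 1 — Adiabatic: TV^(γ−1) = const ⇒ T₂ = 499×(1.68)^0.310 = 586 K; PV^γ = const ⇒ P₂ = 519 kPa.
ΔU = nCvΔT = 3.09×26.8×(586−499) = 7220 J.
Q = 0 for an adiabatic process, so W = −ΔU = -7220 J.
State after step 1: P = 519 kPa, V = 29.0 L, T = 586 K.
Step 2 — Isobaric: P stays 519 kPa; V/T = const ⇒ T₂ = 1410 K, V₂ = 69.8 L.
W = PΔV = 519×(69.8−29.0) kPa·L = 21200 J.
ΔU = nCvΔT = 3.09×26.8×(1410−586) = 68300 J.
Q = ΔU + W = nCpΔT = 89400 J.
Net over both steps: W = 13900 J, Q = 89400 J, ΔU = 75500 J.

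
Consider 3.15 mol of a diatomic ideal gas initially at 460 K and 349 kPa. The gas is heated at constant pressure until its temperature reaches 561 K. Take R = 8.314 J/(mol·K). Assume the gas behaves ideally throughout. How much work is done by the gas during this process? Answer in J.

2650 J

V₁ = nRT₁/P₁ = 3.15×8.314×460/349 = 34.5 L.
Isobaric: P stays 349 kPa; V/T = const ⇒ T₂ = 561 K, V₂ = 42.1 L.
W = PΔV = 349×(42.1−34.5) kPa·L = 2650 J.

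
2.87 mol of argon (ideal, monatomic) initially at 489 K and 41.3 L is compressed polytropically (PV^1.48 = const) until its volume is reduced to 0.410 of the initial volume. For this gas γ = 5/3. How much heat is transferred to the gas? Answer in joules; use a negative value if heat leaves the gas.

P₁ = nRT₁/V₁ = 2.87×8.314×489/41.3 = 283 kPa.
Polytropic n=1.48: T₂ = T₁(V₁/V₂)^(n−1) = 489×(2.44)^0.48 = 750 K; P₂ = P₁(V₁/V₂)^n = 1060 kPa.
W = (P₁V₁−P₂V₂)/(n−1) = (283×41.3−1060×16.9)/0.48 = -13000 J.
ΔU = nCvΔT = 2.87×12.5×(750−489) = 9350 J.
Q = ΔU + W = -3640 J.

-3640 J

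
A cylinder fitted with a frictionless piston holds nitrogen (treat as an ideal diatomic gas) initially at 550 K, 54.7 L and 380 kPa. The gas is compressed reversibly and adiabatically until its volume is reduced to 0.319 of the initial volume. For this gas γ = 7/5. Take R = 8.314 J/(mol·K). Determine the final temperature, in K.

Adiabatic: TV^(γ−1) = const ⇒ T₂ = 550×(3.13)^0.400 = 869 K; PV^γ = const ⇒ P₂ = 1880 kPa.

869 K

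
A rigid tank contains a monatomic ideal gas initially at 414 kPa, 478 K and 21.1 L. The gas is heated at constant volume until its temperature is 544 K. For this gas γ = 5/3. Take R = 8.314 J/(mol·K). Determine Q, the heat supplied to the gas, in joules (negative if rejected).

1810 J

n = P₁V₁/(RT₁) = 414×21.1/(8.314×478) = 2.20 mol.
Isochoric: V stays 21.1 L; P/T = const ⇒ T₂ = 544 K, P₂ = 471 kPa.
W = 0 (no volume change).
ΔU = nCvΔT = 2.20×12.5×(544−478) = 1810 J.
Q = ΔU = 1810 J.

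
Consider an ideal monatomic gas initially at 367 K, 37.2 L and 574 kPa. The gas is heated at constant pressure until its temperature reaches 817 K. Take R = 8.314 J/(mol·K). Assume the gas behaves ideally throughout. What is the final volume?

82.8 L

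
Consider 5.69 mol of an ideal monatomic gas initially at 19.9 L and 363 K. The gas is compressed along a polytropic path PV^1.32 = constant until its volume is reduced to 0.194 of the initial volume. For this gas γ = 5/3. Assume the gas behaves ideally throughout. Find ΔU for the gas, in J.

17800 J

P₁ = nRT₁/V₁ = 5.69×8.314×363/19.9 = 863 kPa.
Polytropic n=1.32: T₂ = T₁(V₁/V₂)^(n−1) = 363×(5.15)^0.32 = 613 K; P₂ = P₁(V₁/V₂)^n = 7520 kPa.
For an ideal gas ΔU = nCvΔT with Cv = (3/2)R = 12.5 J/(mol·K).
ΔU = 5.69×12.5×(613−363) = 17800 J.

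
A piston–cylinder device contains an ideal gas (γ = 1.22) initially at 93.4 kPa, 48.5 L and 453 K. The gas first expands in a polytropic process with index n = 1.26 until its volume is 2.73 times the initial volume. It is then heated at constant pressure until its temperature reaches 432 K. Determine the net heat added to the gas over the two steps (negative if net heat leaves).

3880 J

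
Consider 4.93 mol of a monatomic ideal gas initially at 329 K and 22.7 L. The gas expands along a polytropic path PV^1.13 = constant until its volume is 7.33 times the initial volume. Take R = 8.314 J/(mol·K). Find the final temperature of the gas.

254 K

P₁ = nRT₁/V₁ = 4.93×8.314×329/22.7 = 594 kPa.
Polytropic n=1.13: T₂ = T₁(V₁/V₂)^(n−1) = 329×(0.136)^0.13 = 254 K; P₂ = P₁(V₁/V₂)^n = 62.6 kPa.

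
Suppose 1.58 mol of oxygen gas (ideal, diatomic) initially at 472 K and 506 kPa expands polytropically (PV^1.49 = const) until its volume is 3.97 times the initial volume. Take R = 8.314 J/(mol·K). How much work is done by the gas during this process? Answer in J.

V₁ = nRT₁/P₁ = 1.58×8.314×472/506 = 12.3 L.
Polytropic n=1.49: T₂ = T₁(V₁/V₂)^(n−1) = 472×(0.252)^0.49 = 240 K; P₂ = P₁(V₁/V₂)^n = 64.9 kPa.
W = (P₁V₁−P₂V₂)/(n−1) = (506×12.3−64.9×48.6)/0.49 = 6210 J.

6210 J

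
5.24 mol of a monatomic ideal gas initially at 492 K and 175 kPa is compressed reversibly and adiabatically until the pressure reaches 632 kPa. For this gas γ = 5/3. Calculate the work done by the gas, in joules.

-21600 J

V₁ = nRT₁/P₁ = 5.24×8.314×492/175 = 122 L.
Adiabatic: T₂/T₁ = (P₂/P₁)^((γ−1)/γ) ⇒ T₂ = 492×(3.61)^0.400 = 822 K; V₂ = 56.7 L.
ΔU = nCvΔT = 5.24×12.5×(822−492) = 21600 J.
Q = 0 for an adiabatic process, so W = −ΔU = -21600 J.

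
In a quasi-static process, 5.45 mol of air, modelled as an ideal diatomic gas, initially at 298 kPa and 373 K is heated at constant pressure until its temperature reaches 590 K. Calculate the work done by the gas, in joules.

V₁ = nRT₁/P₁ = 5.45×8.314×373/298 = 56.7 L.
Isobaric: P stays 298 kPa; V/T = const ⇒ T₂ = 590 K, V₂ = 89.7 L.
W = PΔV = 298×(89.7−56.7) kPa·L = 9830 J.

9830 J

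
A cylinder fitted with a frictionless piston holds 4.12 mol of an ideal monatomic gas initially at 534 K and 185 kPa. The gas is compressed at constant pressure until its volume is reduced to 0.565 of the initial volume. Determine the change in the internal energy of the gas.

V₁ = nRT₁/P₁ = 4.12×8.314×534/185 = 98.9 L.
Isobaric: P stays 185 kPa; V/T = const ⇒ T₂ = 302 K, V₂ = 55.9 L.
For an ideal gas ΔU = nCvΔT with Cv = (3/2)R = 12.5 J/(mol·K).
ΔU = 4.12×12.5×(302−534) = -11900 J.

-11900 J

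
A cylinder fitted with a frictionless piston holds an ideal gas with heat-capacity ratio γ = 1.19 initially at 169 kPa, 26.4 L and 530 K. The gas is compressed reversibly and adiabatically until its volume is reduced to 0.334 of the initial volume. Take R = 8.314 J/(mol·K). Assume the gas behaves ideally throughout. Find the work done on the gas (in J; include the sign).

5440 J

n = P₁V₁/(RT₁) = 169×26.4/(8.314×530) = 1.01 mol.
Adiabatic: TV^(γ−1) = const ⇒ T₂ = 530×(2.99)^0.190 = 653 K; PV^γ = const ⇒ P₂ = 623 kPa.
ΔU = nCvΔT = 1.01×43.8×(653−530) = 5440 J.
Q = 0 for an adiabatic process, so W = −ΔU = -5440 J.
Work done on the gas = −W_by = 5440 J.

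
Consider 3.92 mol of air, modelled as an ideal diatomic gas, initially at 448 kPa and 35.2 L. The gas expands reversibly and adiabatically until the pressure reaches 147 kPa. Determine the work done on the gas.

T₁ = P₁V₁/(nR) = 448×35.2/(3.92×8.314) = 484 K.
Adiabatic: T₂/T₁ = (P₂/P₁)^((γ−1)/γ) ⇒ T₂ = 484×(0.328)^0.286 = 352 K; V₂ = 78.0 L.
ΔU = nCvΔT = 3.92×20.8×(352−484) = -10800 J.
Q = 0 for an adiabatic process, so W = −ΔU = 10800 J.
Work done on the gas = −W_by = -10800 J.

-10800 J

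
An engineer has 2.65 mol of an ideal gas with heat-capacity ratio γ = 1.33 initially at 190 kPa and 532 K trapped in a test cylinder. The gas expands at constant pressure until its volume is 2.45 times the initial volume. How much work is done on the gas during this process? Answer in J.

V₁ = nRT₁/P₁ = 2.65×8.314×532/190 = 61.7 L.
Isobaric: P stays 190 kPa; V/T = const ⇒ T₂ = 1300 K, V₂ = 151 L.
W = PΔV = 190×(151−61.7) kPa·L = 17000 J.
Work done on the gas = −W_by = -17000 J.

-17000 J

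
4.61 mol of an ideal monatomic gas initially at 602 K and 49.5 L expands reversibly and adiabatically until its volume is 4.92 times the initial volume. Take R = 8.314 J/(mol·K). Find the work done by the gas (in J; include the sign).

22600 J

P₁ = nRT₁/V₁ = 4.61×8.314×602/49.5 = 466 kPa.
Adiabatic: TV^(γ−1) = const ⇒ T₂ = 602×(0.203)^0.667 = 208 K; PV^γ = const ⇒ P₂ = 32.8 kPa.
ΔU = nCvΔT = 4.61×12.5×(208−602) = -22600 J.
Q = 0 for an adiabatic process, so W = −ΔU = 22600 J.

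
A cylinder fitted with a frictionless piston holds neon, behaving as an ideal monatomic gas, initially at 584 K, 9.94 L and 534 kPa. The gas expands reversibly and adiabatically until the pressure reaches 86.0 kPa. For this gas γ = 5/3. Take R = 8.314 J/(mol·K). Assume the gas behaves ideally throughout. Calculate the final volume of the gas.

29.7 L

Adiabatic: T₂/T₁ = (P₂/P₁)^((γ−1)/γ) ⇒ T₂ = 584×(0.161)^0.400 = 281 K; V₂ = 29.7 L.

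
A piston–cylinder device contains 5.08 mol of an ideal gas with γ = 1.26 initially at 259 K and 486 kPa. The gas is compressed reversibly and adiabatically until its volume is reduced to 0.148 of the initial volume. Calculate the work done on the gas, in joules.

27100 J

V₁ = nRT₁/P₁ = 5.08×8.314×259/486 = 22.5 L.
Adiabatic: TV^(γ−1) = const ⇒ T₂ = 259×(6.76)^0.260 = 426 K; PV^γ = const ⇒ P₂ = 5400 kPa.
ΔU = nCvΔT = 5.08×32.0×(426−259) = 27100 J.
Q = 0 for an adiabatic process, so W = −ΔU = -27100 J.
Work done on the gas = −W_by = 27100 J.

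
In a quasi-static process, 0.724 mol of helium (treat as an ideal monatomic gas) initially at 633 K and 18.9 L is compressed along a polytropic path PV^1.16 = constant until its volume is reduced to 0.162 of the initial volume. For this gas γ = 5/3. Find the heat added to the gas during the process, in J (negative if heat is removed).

-6120 J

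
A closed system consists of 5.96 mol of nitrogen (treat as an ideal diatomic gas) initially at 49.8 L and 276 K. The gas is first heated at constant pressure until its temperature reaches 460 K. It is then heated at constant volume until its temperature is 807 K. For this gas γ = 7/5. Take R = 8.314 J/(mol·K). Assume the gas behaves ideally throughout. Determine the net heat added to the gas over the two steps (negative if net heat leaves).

74900 J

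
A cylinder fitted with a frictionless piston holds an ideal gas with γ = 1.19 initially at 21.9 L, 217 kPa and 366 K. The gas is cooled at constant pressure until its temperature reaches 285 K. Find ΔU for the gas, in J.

n = P₁V₁/(RT₁) = 217×21.9/(8.314×366) = 1.56 mol.
Isobaric: P stays 217 kPa; V/T = const ⇒ T₂ = 285 K, V₂ = 17.1 L.
For an ideal gas ΔU = nCvΔT with Cv = R/(γ−1) = 43.8 J/(mol·K).
ΔU = 1.56×43.8×(285−366) = -5540 J.

-5540 J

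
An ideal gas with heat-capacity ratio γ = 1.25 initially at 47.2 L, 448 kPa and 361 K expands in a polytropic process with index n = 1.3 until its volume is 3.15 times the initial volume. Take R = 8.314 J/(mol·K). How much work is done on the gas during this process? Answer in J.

-20500 J

n = P₁V₁/(RT₁) = 448×47.2/(8.314×361) = 7.05 mol.
Polytropic n=1.3: T₂ = T₁(V₁/V₂)^(n−1) = 361×(0.317)^0.30 = 256 K; P₂ = P₁(V₁/V₂)^n = 101 kPa.
W = (P₁V₁−P₂V₂)/(n−1) = (448×47.2−101×149)/0.30 = 20500 J.
Work done on the gas = −W_by = -20500 J.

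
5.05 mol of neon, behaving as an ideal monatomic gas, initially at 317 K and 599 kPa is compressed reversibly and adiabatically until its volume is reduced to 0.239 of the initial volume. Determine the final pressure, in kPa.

6510 kPa

V₁ = nRT₁/P₁ = 5.05×8.314×317/599 = 22.2 L.
Adiabatic: TV^(γ−1) = const ⇒ T₂ = 317×(4.18)^0.667 = 823 K; PV^γ = const ⇒ P₂ = 6510 kPa.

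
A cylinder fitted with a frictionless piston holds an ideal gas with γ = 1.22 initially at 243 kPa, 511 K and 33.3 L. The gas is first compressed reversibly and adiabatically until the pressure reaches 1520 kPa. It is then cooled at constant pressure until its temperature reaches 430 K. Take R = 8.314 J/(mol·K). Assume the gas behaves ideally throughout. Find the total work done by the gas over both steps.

n = P₁V₁/(RT₁) = 243×33.3/(8.314×511) = 1.90 mol.
Step 1 — Adiabatic: T₂/T₁ = (P₂/P₁)^((γ−1)/γ) ⇒ T₂ = 511×(6.26)^0.180 = 711 K; V₂ = 7.41 L.
ΔU = nCvΔT = 1.90×37.8×(711−511) = 14400 J.
Q = 0 for an adiabatic process, so W = −ΔU = -14400 J.
State after step 1: P = 1520 kPa, V = 7.41 L, T = 711 K.
Step 2 — Isobaric: P stays 1520 kPa; V/T = const ⇒ T₂ = 430 K, V₂ = 4.48 L.
W = PΔV = 1520×(4.48−7.41) kPa·L = -4450 J.
ΔU = nCvΔT = 1.90×37.8×(430−711) = -20200 J.
Q = ΔU + W = nCpΔT = -24700 J.
Net over both steps: W = -18900 J, Q = -24700 J, ΔU = -5830 J.

-18900 J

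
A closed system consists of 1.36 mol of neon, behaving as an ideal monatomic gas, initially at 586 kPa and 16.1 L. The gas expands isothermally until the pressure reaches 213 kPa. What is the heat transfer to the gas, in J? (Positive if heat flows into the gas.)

9550 J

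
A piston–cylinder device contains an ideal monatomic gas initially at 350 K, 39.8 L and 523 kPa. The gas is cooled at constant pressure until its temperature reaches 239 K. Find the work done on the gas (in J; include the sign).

6600 J

n = P₁V₁/(RT₁) = 523×39.8/(8.314×350) = 7.15 mol.
Isobaric: P stays 523 kPa; V/T = const ⇒ T₂ = 239 K, V₂ = 27.2 L.
W = PΔV = 523×(27.2−39.8) kPa·L = -6600 J.
Work done on the gas = −W_by = 6600 J.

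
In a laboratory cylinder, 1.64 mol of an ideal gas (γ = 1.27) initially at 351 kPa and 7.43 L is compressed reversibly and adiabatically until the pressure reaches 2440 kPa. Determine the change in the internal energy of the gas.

4930 J

T₁ = P₁V₁/(nR) = 351×7.43/(1.64×8.314) = 191 K.
Adiabatic: T₂/T₁ = (P₂/P₁)^((γ−1)/γ) ⇒ T₂ = 191×(6.95)^0.213 = 289 K; V₂ = 1.61 L.
For an ideal gas ΔU = nCvΔT with Cv = R/(γ−1) = 30.8 J/(mol·K).
ΔU = 1.64×30.8×(289−191) = 4930 J.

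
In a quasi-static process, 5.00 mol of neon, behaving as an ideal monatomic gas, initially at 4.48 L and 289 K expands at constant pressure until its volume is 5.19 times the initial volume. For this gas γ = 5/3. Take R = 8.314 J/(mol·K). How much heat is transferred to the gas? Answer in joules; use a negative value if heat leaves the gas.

126000 J

P₁ = nRT₁/V₁ = 5.00×8.314×289/4.48 = 2680 kPa.
Isobaric: P stays 2680 kPa; V/T = const ⇒ T₂ = 1500 K, V₂ = 23.3 L.
W = PΔV = 2680×(23.3−4.48) kPa·L = 50300 J.
ΔU = nCvΔT = 5.00×12.5×(1500−289) = 75500 J.
Q = ΔU + W = nCpΔT = 126000 J.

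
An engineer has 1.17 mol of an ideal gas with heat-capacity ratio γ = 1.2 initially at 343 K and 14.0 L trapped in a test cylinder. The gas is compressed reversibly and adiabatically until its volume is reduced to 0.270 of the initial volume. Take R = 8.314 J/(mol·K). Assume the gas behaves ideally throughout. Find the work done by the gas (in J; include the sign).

P₁ = nRT₁/V₁ = 1.17×8.314×343/14.0 = 238 kPa.
Adiabatic: TV^(γ−1) = const ⇒ T₂ = 343×(3.70)^0.200 = 446 K; PV^γ = const ⇒ P₂ = 1150 kPa.
ΔU = nCvΔT = 1.17×41.6×(446−343) = 4990 J.
Q = 0 for an adiabatic process, so W = −ΔU = -4990 J.

-4990 J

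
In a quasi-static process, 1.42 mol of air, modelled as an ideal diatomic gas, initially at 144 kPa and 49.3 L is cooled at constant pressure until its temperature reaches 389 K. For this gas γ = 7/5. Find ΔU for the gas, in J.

-6270 J

T₁ = P₁V₁/(nR) = 144×49.3/(1.42×8.314) = 601 K.
Isobaric: P stays 144 kPa; V/T = const ⇒ T₂ = 389 K, V₂ = 31.9 L.
For an ideal gas ΔU = nCvΔT with Cv = (5/2)R = 20.8 J/(mol·K).
ΔU = 1.42×20.8×(389−601) = -6270 J.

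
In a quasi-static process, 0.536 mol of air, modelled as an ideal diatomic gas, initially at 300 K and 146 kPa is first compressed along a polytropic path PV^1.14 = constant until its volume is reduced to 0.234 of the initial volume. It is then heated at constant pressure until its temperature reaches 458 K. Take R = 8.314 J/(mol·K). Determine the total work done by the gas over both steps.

V₁ = nRT₁/P₁ = 0.536×8.314×300/146 = 9.16 L.
Step 1 — Polytropic n=1.14: T₂ = T₁(V₁/V₂)^(n−1) = 300×(4.27)^0.14 = 368 K; P₂ = P₁(V₁/V₂)^n = 765 kPa.
W = (P₁V₁−P₂V₂)/(n−1) = (146×9.16−765×2.14)/0.14 = -2150 J.
ΔU = nCvΔT = 0.536×20.8×(368−300) = 754 J.
Q = ΔU + W = -1400 J.
State after step 1: P = 765 kPa, V = 2.14 L, T = 368 K.
Step 2 — Isobaric: P stays 765 kPa; V/T = const ⇒ T₂ = 458 K, V₂ = 2.67 L.
W = PΔV = 765×(2.67−2.14) kPa·L = 403 J.
ΔU = nCvΔT = 0.536×20.8×(458−368) = 1010 J.
Q = ΔU + W = nCpΔT = 1410 J.
Net over both steps: W = -1750 J, Q = 9.63 J, ΔU = 1760 J.

-1750 J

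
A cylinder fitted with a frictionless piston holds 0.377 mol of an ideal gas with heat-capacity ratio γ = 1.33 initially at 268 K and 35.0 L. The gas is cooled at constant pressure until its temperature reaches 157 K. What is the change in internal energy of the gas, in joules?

-1050 J

P₁ = nRT₁/V₁ = 0.377×8.314×268/35.0 = 24.0 kPa.
Isobaric: P stays 24.0 kPa; V/T = const ⇒ T₂ = 157 K, V₂ = 20.5 L.
For an ideal gas ΔU = nCvΔT with Cv = R/(γ−1) = 25.2 J/(mol·K).
ΔU = 0.377×25.2×(157−268) = -1050 J.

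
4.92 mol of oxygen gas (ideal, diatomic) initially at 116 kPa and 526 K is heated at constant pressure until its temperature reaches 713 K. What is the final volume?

251 L

V₁ = nRT₁/P₁ = 4.92×8.314×526/116 = 185 L.
Isobaric: P stays 116 kPa; V/T = const ⇒ T₂ = 713 K, V₂ = 251 L.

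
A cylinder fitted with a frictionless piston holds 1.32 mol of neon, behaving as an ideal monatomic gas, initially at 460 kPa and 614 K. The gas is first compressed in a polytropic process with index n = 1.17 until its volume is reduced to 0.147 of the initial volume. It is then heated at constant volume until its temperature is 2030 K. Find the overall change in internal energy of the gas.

V₁ = nRT₁/P₁ = 1.32×8.314×614/460 = 14.6 L.
Step 1 — Polytropic n=1.17: T₂ = T₁(V₁/V₂)^(n−1) = 614×(6.80)^0.17 = 851 K; P₂ = P₁(V₁/V₂)^n = 4340 kPa.
W = (P₁V₁−P₂V₂)/(n−1) = (460×14.6−4340×2.15)/0.17 = -15300 J.
ΔU = nCvΔT = 1.32×12.5×(851−614) = 3890 J.
Q = ΔU + W = -11400 J.
State after step 1: P = 4340 kPa, V = 2.15 L, T = 851 K.
Step 2 — Isochoric: V stays 2.15 L; P/T = const ⇒ T₂ = 2030 K, P₂ = 10300 kPa.
W = 0 (no volume change).
ΔU = nCvΔT = 1.32×12.5×(2030−851) = 19400 J.
Q = ΔU = 19400 J.
Net over both steps: W = -15300 J, Q = 8040 J, ΔU = 23300 J.

23300 J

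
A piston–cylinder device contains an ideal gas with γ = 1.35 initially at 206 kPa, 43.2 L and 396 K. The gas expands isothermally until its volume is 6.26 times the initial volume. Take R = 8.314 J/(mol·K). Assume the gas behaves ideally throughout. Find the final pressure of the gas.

32.9 kPa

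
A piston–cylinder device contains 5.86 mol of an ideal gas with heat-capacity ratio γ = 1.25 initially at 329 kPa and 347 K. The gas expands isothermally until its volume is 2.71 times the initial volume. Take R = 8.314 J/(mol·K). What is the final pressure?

121 kPa

V₁ = nRT₁/P₁ = 5.86×8.314×347/329 = 51.4 L.
Isothermal: T stays 347 K; PV = const ⇒ V₂ = 139 L, P₂ = 121 kPa.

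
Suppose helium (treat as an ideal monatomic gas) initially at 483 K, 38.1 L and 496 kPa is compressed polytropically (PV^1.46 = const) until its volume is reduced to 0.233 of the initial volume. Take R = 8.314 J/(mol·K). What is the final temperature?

944 K

Polytropic n=1.46: T₂ = T₁(V₁/V₂)^(n−1) = 483×(4.29)^0.46 = 944 K; P₂ = P₁(V₁/V₂)^n = 4160 kPa.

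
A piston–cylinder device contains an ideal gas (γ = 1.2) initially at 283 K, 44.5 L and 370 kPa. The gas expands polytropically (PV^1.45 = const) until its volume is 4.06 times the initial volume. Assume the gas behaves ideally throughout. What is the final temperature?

Polytropic n=1.45: T₂ = T₁(V₁/V₂)^(n−1) = 283×(0.246)^0.45 = 151 K; P₂ = P₁(V₁/V₂)^n = 48.5 kPa.

151 K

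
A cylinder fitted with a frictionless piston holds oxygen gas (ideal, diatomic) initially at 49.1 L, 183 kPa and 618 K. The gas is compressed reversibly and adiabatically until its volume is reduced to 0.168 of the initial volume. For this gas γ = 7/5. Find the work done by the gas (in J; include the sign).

-23400 J

n = P₁V₁/(RT₁) = 183×49.1/(8.314×618) = 1.75 mol.
Adiabatic: TV^(γ−1) = const ⇒ T₂ = 618×(5.95)^0.400 = 1260 K; PV^γ = const ⇒ P₂ = 2220 kPa.
ΔU = nCvΔT = 1.75×20.8×(1260−618) = 23400 J.
Q = 0 for an adiabatic process, so W = −ΔU = -23400 J.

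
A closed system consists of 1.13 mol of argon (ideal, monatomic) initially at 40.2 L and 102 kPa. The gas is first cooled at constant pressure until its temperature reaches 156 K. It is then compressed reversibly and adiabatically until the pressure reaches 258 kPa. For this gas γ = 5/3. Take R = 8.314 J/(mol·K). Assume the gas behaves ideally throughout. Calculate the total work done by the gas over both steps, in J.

-3620 J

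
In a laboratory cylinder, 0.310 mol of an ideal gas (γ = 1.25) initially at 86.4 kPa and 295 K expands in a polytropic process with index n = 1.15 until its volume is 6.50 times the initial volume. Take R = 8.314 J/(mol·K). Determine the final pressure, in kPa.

10.0 kPa

V₁ = nRT₁/P₁ = 0.310×8.314×295/86.4 = 8.80 L.
Polytropic n=1.15: T₂ = T₁(V₁/V₂)^(n−1) = 295×(0.154)^0.15 = 223 K; P₂ = P₁(V₁/V₂)^n = 10.0 kPa.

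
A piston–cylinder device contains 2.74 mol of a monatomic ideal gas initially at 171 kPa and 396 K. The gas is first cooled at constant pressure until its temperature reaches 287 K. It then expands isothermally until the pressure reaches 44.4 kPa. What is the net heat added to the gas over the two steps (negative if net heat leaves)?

V₁ = nRT₁/P₁ = 2.74×8.314×396/171 = 52.8 L.
Step 1 — Isobaric: P stays 171 kPa; V/T = const ⇒ T₂ = 287 K, V₂ = 38.2 L.
W = PΔV = 171×(38.2−52.8) kPa·L = -2480 J.
ΔU = nCvΔT = 2.74×12.5×(287−396) = -3720 J.
Q = ΔU + W = nCpΔT = -6210 J.
State after step 1: P = 171 kPa, V = 38.2 L, T = 287 K.
Step 2 — Isothermal: T stays 287 K; PV = const ⇒ V₂ = 147 L, P₂ = 44.4 kPa.
ΔU = 0 (ideal gas, T constant).
W = nRT ln(V₂/V₁) = 2.74×8.314×287×ln(3.85) = 8820 J.
Q = ΔU + W = 8820 J.
Net over both steps: W = 6330 J, Q = 2610 J, ΔU = -3720 J.

2610 J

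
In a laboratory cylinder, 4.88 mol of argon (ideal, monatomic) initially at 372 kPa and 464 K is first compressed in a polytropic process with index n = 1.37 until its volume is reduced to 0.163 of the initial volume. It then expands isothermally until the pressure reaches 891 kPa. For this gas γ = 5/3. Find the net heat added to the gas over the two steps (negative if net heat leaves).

37700 J

V₁ = nRT₁/P₁ = 4.88×8.314×464/372 = 50.6 L.
Step 1 — Polytropic n=1.37: T₂ = T₁(V₁/V₂)^(n−1) = 464×(6.13)^0.37 = 908 K; P₂ = P₁(V₁/V₂)^n = 4470 kPa.
W = (P₁V₁−P₂V₂)/(n−1) = (372×50.6−4470×8.25)/0.37 = -48700 J.
ΔU = nCvΔT = 4.88×12.5×(908−464) = 27000 J.
Q = ΔU + W = -21700 J.
State after step 1: P = 4470 kPa, V = 8.25 L, T = 908 K.
Step 2 — Isothermal: T stays 908 K; PV = const ⇒ V₂ = 41.3 L, P₂ = 891 kPa.
ΔU = 0 (ideal gas, T constant).
W = nRT ln(V₂/V₁) = 4.88×8.314×908×ln(5.01) = 59400 J.
Q = ΔU + W = 59400 J.
Net over both steps: W = 10700 J, Q = 37700 J, ΔU = 27000 J.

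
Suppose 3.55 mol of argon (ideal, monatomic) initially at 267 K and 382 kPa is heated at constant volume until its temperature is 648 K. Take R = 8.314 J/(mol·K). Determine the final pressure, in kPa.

V₁ = nRT₁/P₁ = 3.55×8.314×267/382 = 20.6 L.
Isochoric: V stays 20.6 L; P/T = const ⇒ T₂ = 648 K, P₂ = 927 kPa.

927 kPa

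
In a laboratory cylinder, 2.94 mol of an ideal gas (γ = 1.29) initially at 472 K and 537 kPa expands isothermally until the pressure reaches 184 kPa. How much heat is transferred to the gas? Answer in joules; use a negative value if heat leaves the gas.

V₁ = nRT₁/P₁ = 2.94×8.314×472/537 = 21.5 L.
Isothermal: T stays 472 K; PV = const ⇒ V₂ = 62.7 L, P₂ = 184 kPa.
ΔU = 0 (ideal gas, T constant).
W = nRT ln(V₂/V₁) = 2.94×8.314×472×ln(2.92) = 12400 J.
Q = ΔU + W = 12400 J.

12400 J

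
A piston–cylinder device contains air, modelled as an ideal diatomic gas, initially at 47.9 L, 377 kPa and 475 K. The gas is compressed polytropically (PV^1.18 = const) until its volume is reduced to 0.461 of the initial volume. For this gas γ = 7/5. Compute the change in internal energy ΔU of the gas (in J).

n = P₁V₁/(RT₁) = 377×47.9/(8.314×475) = 4.57 mol.
Polytropic n=1.18: T₂ = T₁(V₁/V₂)^(n−1) = 475×(2.17)^0.18 = 546 K; P₂ = P₁(V₁/V₂)^n = 940 kPa.
For an ideal gas ΔU = nCvΔT with Cv = (5/2)R = 20.8 J/(mol·K).
ΔU = 4.57×20.8×(546−475) = 6750 J.

6750 J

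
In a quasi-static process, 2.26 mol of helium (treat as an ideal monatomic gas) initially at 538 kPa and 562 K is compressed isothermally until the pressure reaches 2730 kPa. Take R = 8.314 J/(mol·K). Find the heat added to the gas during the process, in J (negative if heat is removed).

V₁ = nRT₁/P₁ = 2.26×8.314×562/538 = 19.6 L.
Isothermal: T stays 562 K; PV = const ⇒ V₂ = 3.87 L, P₂ = 2730 kPa.
ΔU = 0 (ideal gas, T constant).
W = nRT ln(V₂/V₁) = 2.26×8.314×562×ln(0.197) = -17200 J.
Q = ΔU + W = -17200 J.

-17200 J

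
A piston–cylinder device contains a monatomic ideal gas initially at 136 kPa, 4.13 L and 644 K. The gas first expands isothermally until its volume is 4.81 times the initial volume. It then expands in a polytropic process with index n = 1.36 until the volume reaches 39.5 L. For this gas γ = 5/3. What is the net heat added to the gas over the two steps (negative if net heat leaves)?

n = P₁V₁/(RT₁) = 136×4.13/(8.314×644) = 0.105 mol.
Step 1 — Isothermal: T stays 644 K; PV = const ⇒ V₂ = 19.9 L, P₂ = 28.3 kPa.
ΔU = 0 (ideal gas, T constant).
W = nRT ln(V₂/V₁) = 0.105×8.314×644×ln(4.81) = 882 J.
Q = ΔU + W = 882 J.
State after step 1: P = 28.3 kPa, V = 19.9 L, T = 644 K.
Step 2 — Polytropic n=1.36: T₂ = T₁(V₁/V₂)^(n−1) = 644×(0.503)^0.36 = 503 K; P₂ = P₁(V₁/V₂)^n = 11.1 kPa.
W = (P₁V₁−P₂V₂)/(n−1) = (28.3×19.9−11.1×39.5)/0.36 = 342 J.
ΔU = nCvΔT = 0.105×12.5×(503−644) = -185 J.
Q = ΔU + W = 157 J.
Net over both steps: W = 1220 J, Q = 1040 J, ΔU = -185 J.

1040 J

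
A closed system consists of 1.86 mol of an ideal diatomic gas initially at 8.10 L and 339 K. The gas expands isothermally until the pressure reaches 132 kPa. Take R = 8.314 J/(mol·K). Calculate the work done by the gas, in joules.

8330 J

P₁ = nRT₁/V₁ = 1.86×8.314×339/8.10 = 647 kPa.
Isothermal: T stays 339 K; PV = const ⇒ V₂ = 39.7 L, P₂ = 132 kPa.
W = nRT ln(V₂/V₁) = 1.86×8.314×339×ln(4.90) = 8330 J.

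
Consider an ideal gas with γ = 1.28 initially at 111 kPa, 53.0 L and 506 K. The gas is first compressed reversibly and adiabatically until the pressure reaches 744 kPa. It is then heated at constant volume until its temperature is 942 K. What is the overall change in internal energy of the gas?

18100 J

n = P₁V₁/(RT₁) = 111×53.0/(8.314×506) = 1.40 mol.
Step 1 — Adiabatic: T₂/T₁ = (P₂/P₁)^((γ−1)/γ) ⇒ T₂ = 506×(6.70)^0.219 = 767 K; V₂ = 12.0 L.
ΔU = nCvΔT = 1.40×29.7×(767−506) = 10800 J.
Q = 0 for an adiabatic process, so W = −ΔU = -10800 J.
State after step 1: P = 744 kPa, V = 12.0 L, T = 767 K.
Step 2 — Isochoric: V stays 12.0 L; P/T = const ⇒ T₂ = 942 K, P₂ = 914 kPa.
W = 0 (no volume change).
ΔU = nCvΔT = 1.40×29.7×(942−767) = 7260 J.
Q = ΔU = 7260 J.
Net over both steps: W = -10800 J, Q = 7260 J, ΔU = 18100 J.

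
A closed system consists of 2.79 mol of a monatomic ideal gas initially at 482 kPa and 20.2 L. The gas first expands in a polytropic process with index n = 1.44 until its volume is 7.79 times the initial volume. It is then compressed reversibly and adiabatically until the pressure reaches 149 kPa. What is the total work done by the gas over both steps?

7010 J

T₁ = P₁V₁/(nR) = 482×20.2/(2.79×8.314) = 420 K.
Step 1 — Polytropic n=1.44: T₂ = T₁(V₁/V₂)^(n−1) = 420×(0.128)^0.44 = 170 K; P₂ = P₁(V₁/V₂)^n = 25.1 kPa.
W = (P₁V₁−P₂V₂)/(n−1) = (482×20.2−25.1×157)/0.44 = 13200 J.
ΔU = nCvΔT = 2.79×12.5×(170−420) = -8690 J.
Q = ΔU + W = 4470 J.
State after step 1: P = 25.1 kPa, V = 157 L, T = 170 K.
Step 2 — Adiabatic: T₂/T₁ = (P₂/P₁)^((γ−1)/γ) ⇒ T₂ = 170×(5.94)^0.400 = 347 K; V₂ = 54.0 L.
ΔU = nCvΔT = 2.79×12.5×(347−170) = 6150 J.
Q = 0 for an adiabatic process, so W = −ΔU = -6150 J.
Net over both steps: W = 7010 J, Q = 4470 J, ΔU = -2530 J.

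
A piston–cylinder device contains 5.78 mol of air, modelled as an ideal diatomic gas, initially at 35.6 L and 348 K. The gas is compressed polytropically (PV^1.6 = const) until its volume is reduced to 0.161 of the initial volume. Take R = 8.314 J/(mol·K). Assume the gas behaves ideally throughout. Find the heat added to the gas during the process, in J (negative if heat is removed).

27800 J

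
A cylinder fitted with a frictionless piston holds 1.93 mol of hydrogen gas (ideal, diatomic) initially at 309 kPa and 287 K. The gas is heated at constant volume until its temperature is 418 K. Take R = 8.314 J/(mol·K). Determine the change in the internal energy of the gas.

V₁ = nRT₁/P₁ = 1.93×8.314×287/309 = 14.9 L.
Isochoric: V stays 14.9 L; P/T = const ⇒ T₂ = 418 K, P₂ = 450 kPa.
For an ideal gas ΔU = nCvΔT with Cv = (5/2)R = 20.8 J/(mol·K).
ΔU = 1.93×20.8×(418−287) = 5260 J.

5260 J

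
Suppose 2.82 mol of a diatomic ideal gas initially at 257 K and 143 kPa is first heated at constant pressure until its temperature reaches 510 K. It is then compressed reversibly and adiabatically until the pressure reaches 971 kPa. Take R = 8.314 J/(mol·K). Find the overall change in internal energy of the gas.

36600 J

V₁ = nRT₁/P₁ = 2.82×8.314×257/143 = 42.1 L.
Step 1 — Isobaric: P stays 143 kPa; V/T = const ⇒ T₂ = 510 K, V₂ = 83.6 L.
W = PΔV = 143×(83.6−42.1) kPa·L = 5930 J.
ΔU = nCvΔT = 2.82×20.8×(510−257) = 14800 J.
Q = ΔU + W = nCpΔT = 20800 J.
State after step 1: P = 143 kPa, V = 83.6 L, T = 510 K.
Step 2 — Adiabatic: T₂/T₁ = (P₂/P₁)^((γ−1)/γ) ⇒ T₂ = 510×(6.79)^0.286 = 882 K; V₂ = 21.3 L.
ΔU = nCvΔT = 2.82×20.8×(882−510) = 21800 J.
Q = 0 for an adiabatic process, so W = −ΔU = -21800 J.
Net over both steps: W = -15800 J, Q = 20800 J, ΔU = 36600 J.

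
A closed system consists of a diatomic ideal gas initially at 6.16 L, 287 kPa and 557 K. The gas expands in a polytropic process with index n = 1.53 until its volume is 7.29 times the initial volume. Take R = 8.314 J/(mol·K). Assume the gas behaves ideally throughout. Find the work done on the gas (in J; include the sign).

-2170 J

n = P₁V₁/(RT₁) = 287×6.16/(8.314×557) = 0.382 mol.
Polytropic n=1.53: T₂ = T₁(V₁/V₂)^(n−1) = 557×(0.137)^0.53 = 194 K; P₂ = P₁(V₁/V₂)^n = 13.7 kPa.
W = (P₁V₁−P₂V₂)/(n−1) = (287×6.16−13.7×44.9)/0.53 = 2170 J.
Work done on the gas = −W_by = -2170 J.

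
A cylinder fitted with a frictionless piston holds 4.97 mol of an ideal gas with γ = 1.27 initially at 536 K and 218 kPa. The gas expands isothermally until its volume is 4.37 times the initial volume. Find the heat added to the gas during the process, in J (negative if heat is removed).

32700 J

V₁ = nRT₁/P₁ = 4.97×8.314×536/218 = 102 L.
Isothermal: T stays 536 K; PV = const ⇒ V₂ = 444 L, P₂ = 49.9 kPa.
ΔU = 0 (ideal gas, T constant).
W = nRT ln(V₂/V₁) = 4.97×8.314×536×ln(4.37) = 32700 J.
Q = ΔU + W = 32700 J.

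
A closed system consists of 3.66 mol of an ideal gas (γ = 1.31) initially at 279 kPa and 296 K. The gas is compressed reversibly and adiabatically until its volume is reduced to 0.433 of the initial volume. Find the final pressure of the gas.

V₁ = nRT₁/P₁ = 3.66×8.314×296/279 = 32.3 L.
Adiabatic: TV^(γ−1) = const ⇒ T₂ = 296×(2.31)^0.310 = 384 K; PV^γ = const ⇒ P₂ = 835 kPa.

835 kPa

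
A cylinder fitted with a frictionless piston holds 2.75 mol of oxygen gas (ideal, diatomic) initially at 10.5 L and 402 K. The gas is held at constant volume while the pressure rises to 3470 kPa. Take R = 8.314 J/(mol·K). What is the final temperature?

P₁ = nRT₁/V₁ = 2.75×8.314×402/10.5 = 875 kPa.
Isochoric: V stays 10.5 L; P/T = const ⇒ T₂ = 1590 K, P₂ = 3470 kPa.

1590 K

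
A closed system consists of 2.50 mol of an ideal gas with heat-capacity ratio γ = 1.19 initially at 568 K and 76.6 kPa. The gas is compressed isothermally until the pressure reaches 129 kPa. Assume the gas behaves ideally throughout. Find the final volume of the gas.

V₁ = nRT₁/P₁ = 2.50×8.314×568/76.6 = 154 L.
Isothermal: T stays 568 K; PV = const ⇒ V₂ = 91.5 L, P₂ = 129 kPa.

91.5 L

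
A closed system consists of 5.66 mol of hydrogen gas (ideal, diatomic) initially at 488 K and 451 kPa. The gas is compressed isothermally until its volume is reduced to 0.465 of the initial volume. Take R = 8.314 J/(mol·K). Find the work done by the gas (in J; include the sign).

V₁ = nRT₁/P₁ = 5.66×8.314×488/451 = 50.9 L.
Isothermal: T stays 488 K; PV = const ⇒ V₂ = 23.7 L, P₂ = 970 kPa.
W = nRT ln(V₂/V₁) = 5.66×8.314×488×ln(0.465) = -17600 J.

-17600 J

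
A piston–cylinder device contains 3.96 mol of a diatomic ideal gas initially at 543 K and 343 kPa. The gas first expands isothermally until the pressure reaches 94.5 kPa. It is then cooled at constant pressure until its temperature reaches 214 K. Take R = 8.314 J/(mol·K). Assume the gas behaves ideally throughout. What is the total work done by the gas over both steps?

V₁ = nRT₁/P₁ = 3.96×8.314×543/343 = 52.1 L.
Step 1 — Isothermal: T stays 543 K; PV = const ⇒ V₂ = 189 L, P₂ = 94.5 kPa.
ΔU = 0 (ideal gas, T constant).
W = nRT ln(V₂/V₁) = 3.96×8.314×543×ln(3.63) = 23000 J.
Q = ΔU + W = 23000 J.
State after step 1: P = 94.5 kPa, V = 189 L, T = 543 K.
Step 2 — Isobaric: P stays 94.5 kPa; V/T = const ⇒ T₂ = 214 K, V₂ = 74.6 L.
W = PΔV = 94.5×(74.6−189) kPa·L = -10800 J.
ΔU = nCvΔT = 3.96×20.8×(214−543) = -27100 J.
Q = ΔU + W = nCpΔT = -37900 J.
Net over both steps: W = 12200 J, Q = -14900 J, ΔU = -27100 J.

12200 J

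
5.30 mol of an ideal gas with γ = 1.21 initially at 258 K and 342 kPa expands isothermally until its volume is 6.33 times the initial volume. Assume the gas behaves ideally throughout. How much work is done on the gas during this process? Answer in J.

-21000 J

V₁ = nRT₁/P₁ = 5.30×8.314×258/342 = 33.2 L.
Isothermal: T stays 258 K; PV = const ⇒ V₂ = 210 L, P₂ = 54.0 kPa.
W = nRT ln(V₂/V₁) = 5.30×8.314×258×ln(6.33) = 21000 J.
Work done on the gas = −W_by = -21000 J.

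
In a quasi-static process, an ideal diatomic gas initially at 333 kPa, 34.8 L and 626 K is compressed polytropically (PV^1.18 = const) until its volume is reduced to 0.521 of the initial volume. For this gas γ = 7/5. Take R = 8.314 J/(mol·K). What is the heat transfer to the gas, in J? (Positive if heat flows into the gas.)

-4410 J

n = P₁V₁/(RT₁) = 333×34.8/(8.314×626) = 2.23 mol.
Polytropic n=1.18: T₂ = T₁(V₁/V₂)^(n−1) = 626×(1.92)^0.18 = 704 K; P₂ = P₁(V₁/V₂)^n = 719 kPa.
W = (P₁V₁−P₂V₂)/(n−1) = (333×34.8−719×18.1)/0.18 = -8020 J.
ΔU = nCvΔT = 2.23×20.8×(704−626) = 3610 J.
Q = ΔU + W = -4410 J.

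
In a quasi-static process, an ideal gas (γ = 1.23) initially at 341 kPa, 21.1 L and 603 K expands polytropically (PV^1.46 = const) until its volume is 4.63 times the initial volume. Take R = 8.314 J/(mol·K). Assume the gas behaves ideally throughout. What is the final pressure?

Polytropic n=1.46: T₂ = T₁(V₁/V₂)^(n−1) = 603×(0.216)^0.46 = 298 K; P₂ = P₁(V₁/V₂)^n = 36.4 kPa.

36.4 kPa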